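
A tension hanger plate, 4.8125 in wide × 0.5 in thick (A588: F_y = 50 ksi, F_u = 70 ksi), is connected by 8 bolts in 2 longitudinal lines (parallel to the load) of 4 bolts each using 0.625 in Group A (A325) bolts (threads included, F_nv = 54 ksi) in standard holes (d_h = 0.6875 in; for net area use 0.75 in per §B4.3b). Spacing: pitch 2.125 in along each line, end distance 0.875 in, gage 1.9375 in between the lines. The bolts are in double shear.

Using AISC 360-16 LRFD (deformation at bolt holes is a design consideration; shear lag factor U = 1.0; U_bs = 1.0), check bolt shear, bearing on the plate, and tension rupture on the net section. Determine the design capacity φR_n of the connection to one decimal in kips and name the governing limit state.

87.0 kips (net-section rupture governs)

Bolt shear: A_b = π(0.625)²/4 = 0.3068 in². φR_n = 0.75 × 54 × 0.3068 × 8 × 2 = 198.8 kips.
Bearing (0.5 in plate, F_u = 70 ksi): end bolts L_c = 0.875 − 0.6875/2 = 0.53125, R_n = min(1.2×0.53125×0.5×70, 2.4×0.625×0.5×70) = 22.313 kips/bolt; interior L_c = 2.125 − 0.6875 = 1.4375, R_n = 52.5 kips/bolt. φR_n = 0.75 × (2×22.313 + 6×52.5) = 269.7 kips.
Tension rupture (net): A_n = (4.8125 − 2×0.75)×0.5 = 1.6563 in² (U = 1.0, A_e = A_n). φR_n = 0.75 × 70 × 1.6563 = 87.0 kips.
Governing: min(198.8, 269.7, 87.0) = 87.0 kips → net-section rupture.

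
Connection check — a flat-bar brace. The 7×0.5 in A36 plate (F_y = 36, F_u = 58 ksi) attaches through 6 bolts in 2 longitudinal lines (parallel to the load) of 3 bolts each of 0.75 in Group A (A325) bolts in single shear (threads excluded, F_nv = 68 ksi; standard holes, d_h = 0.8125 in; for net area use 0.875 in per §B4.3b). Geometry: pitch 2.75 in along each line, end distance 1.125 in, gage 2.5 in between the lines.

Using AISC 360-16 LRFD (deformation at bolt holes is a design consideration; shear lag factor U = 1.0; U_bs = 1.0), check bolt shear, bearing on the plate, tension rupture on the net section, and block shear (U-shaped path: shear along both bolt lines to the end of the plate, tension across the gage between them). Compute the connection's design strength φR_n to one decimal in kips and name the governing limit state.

114.2 kips (net-section rupture governs)

Bolt shear: A_b = π(0.75)²/4 = 0.44179 in². φR_n = 0.75 × 68 × 0.44179 × 6 × 1 = 135.2 kips.
Bearing (0.5 in plate, F_u = 58 ksi): end bolts L_c = 1.125 − 0.8125/2 = 0.71875, R_n = min(1.2×0.71875×0.5×58, 2.4×0.75×0.5×58) = 25.013 kips/bolt; interior L_c = 2.75 − 0.8125 = 1.9375, R_n = 52.2 kips/bolt. φR_n = 0.75 × (2×25.013 + 4×52.2) = 194.1 kips.
Tension rupture (net): A_n = (7 − 2×0.875)×0.5 = 2.625 in² (U = 1.0, A_e = A_n). φR_n = 0.75 × 58 × 2.625 = 114.2 kips.
Block shear: shear path 2×[1.125+2×2.75] = 2×6.625 in, A_gv = 6.625, A_nv = 2×(6.625 − 2.5×0.875)×0.5 = 4.4375 in²; tension across gage: (2.5 − 1×0.875)×0.5 = 0.8125 in². R_n = min(0.6×58×4.4375, 0.6×36×6.625) + 1.0×58×0.8125 = min(154.43, 143.1) + 47.125 = 190.23 kips. φR_n = 0.75 × 190.23 = 142.7 kips.
Governing: min(135.2, 194.1, 114.2, 142.7) = 114.2 kips → net-section rupture.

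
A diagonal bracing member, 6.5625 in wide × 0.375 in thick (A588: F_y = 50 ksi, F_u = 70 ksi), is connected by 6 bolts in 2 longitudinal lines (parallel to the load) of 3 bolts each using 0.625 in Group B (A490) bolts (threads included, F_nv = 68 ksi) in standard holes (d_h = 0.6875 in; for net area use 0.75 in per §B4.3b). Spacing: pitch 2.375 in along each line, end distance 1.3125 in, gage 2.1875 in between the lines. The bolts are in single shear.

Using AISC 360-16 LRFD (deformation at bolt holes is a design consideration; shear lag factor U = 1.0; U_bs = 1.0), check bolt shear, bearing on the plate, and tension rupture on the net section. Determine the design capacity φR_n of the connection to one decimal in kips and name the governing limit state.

Bolt shear: A_b = π(0.625)²/4 = 0.3068 in². φR_n = 0.75 × 68 × 0.3068 × 6 × 1 = 93.9 kips.
Bearing (0.375 in plate, F_u = 70 ksi): end bolts L_c = 1.3125 − 0.6875/2 = 0.96875, R_n = min(1.2×0.96875×0.375×70, 2.4×0.625×0.375×70) = 30.516 kips/bolt; interior L_c = 2.375 − 0.6875 = 1.6875, R_n = 39.375 kips/bolt. φR_n = 0.75 × (2×30.516 + 4×39.375) = 163.9 kips.
Tension rupture (net): A_n = (6.5625 − 2×0.75)×0.375 = 1.8984 in² (U = 1.0, A_e = A_n). φR_n = 0.75 × 70 × 1.8984 = 99.7 kips.
Governing: min(93.9, 163.9, 99.7) = 93.9 kips → bolt shear.

93.9 kips (bolt shear governs)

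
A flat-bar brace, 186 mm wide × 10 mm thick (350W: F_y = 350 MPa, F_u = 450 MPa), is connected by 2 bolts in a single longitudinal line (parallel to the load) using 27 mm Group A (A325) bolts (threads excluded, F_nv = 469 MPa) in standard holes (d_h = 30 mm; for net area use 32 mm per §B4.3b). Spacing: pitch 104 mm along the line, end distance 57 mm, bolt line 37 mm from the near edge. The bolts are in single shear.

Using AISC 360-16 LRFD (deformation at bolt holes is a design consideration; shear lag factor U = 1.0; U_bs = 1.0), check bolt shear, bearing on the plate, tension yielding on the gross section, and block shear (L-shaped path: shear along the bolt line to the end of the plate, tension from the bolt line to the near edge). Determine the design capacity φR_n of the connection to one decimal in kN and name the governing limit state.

299.7 kN (block shear governs)

Bolt shear: A_b = π(27)²/4 = 572.56 mm². φR_n = 0.75 × 469 × 572.56 × 2 × 1 = 402.8 kN.
Bearing (10 mm plate, F_u = 450 MPa): end bolts L_c = 57 − 30/2 = 42, R_n = min(1.2×42×10×450, 2.4×27×10×450) = 226.8 kN/bolt; interior L_c = 104 − 30 = 74, R_n = 291.6 kN/bolt. φR_n = 0.75 × (1×226.8 + 1×291.6) = 388.8 kN.
Tension yield (gross): A_g = 186×10 = 1860 mm². φR_n = 0.90 × 350 × 1860 = 585.9 kN.
Block shear: shear path 1×[57+1×104] = 1×161 mm, A_gv = 1610, A_nv = 1×(161 − 1.5×32)×10 = 1130 mm²; tension to near edge: (37 − 0.5×32)×10 = 210 mm². R_n = min(0.6×450×1130, 0.6×350×1610) + 1.0×450×210 = min(305.1, 338.1) + 94.5 = 399.6 kN. φR_n = 0.75 × 399.6 = 299.7 kN.
Governing: min(402.8, 388.8, 585.9, 299.7) = 299.7 kN → block shear.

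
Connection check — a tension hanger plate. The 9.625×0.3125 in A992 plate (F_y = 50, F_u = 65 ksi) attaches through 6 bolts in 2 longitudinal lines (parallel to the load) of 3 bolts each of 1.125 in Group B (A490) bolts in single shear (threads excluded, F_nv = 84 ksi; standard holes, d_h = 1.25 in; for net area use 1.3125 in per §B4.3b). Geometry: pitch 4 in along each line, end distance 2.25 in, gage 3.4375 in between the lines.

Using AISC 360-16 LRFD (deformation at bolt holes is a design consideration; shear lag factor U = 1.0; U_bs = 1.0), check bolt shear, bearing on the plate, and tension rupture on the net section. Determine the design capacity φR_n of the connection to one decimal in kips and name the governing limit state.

Bolt shear: A_b = π(1.125)²/4 = 0.99402 in². φR_n = 0.75 × 84 × 0.99402 × 6 × 1 = 375.7 kips.
Bearing (0.3125 in plate, F_u = 65 ksi): end bolts L_c = 2.25 − 1.25/2 = 1.625, R_n = min(1.2×1.625×0.3125×65, 2.4×1.125×0.3125×65) = 39.609 kips/bolt; interior L_c = 4 − 1.25 = 2.75, R_n = 54.844 kips/bolt. φR_n = 0.75 × (2×39.609 + 4×54.844) = 223.9 kips.
Tension rupture (net): A_n = (9.625 − 2×1.3125)×0.3125 = 2.1875 in² (U = 1.0, A_e = A_n). φR_n = 0.75 × 65 × 2.1875 = 106.6 kips.
Governing: min(375.7, 223.9, 106.6) = 106.6 kips → net-section rupture.

106.6 kips (net-section rupture governs)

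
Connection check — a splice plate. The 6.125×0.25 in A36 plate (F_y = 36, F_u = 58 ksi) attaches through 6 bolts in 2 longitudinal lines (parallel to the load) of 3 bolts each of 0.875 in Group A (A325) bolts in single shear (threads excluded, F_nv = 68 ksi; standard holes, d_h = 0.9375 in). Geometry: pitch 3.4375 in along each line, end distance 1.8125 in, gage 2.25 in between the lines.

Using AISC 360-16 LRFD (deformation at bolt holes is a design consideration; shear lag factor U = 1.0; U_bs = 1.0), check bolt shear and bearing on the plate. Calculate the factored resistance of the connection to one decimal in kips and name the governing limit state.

126.4 kips (bearing governs)

Bolt shear: A_b = π(0.875)²/4 = 0.60132 in². φR_n = 0.75 × 68 × 0.60132 × 6 × 1 = 184.0 kips.
Bearing (0.25 in plate, F_u = 58 ksi): end bolts L_c = 1.8125 − 0.9375/2 = 1.34375, R_n = min(1.2×1.34375×0.25×58, 2.4×0.875×0.25×58) = 23.381 kips/bolt; interior L_c = 3.4375 − 0.9375 = 2.5, R_n = 30.45 kips/bolt. φR_n = 0.75 × (2×23.381 + 4×30.45) = 126.4 kips.
Governing: min(184.0, 126.4) = 126.4 kips → bearing.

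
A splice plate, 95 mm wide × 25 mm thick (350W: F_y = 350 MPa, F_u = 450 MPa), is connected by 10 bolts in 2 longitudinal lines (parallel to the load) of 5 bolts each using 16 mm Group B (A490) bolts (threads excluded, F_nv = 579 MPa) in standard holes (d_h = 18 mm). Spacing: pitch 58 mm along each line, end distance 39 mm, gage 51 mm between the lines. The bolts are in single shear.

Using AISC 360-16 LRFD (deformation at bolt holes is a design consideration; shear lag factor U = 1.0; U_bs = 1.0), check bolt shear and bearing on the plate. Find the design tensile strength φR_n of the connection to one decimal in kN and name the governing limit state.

873.1 kN (bolt shear governs)

Bolt shear: A_b = π(16)²/4 = 201.06 mm². φR_n = 0.75 × 579 × 201.06 × 10 × 1 = 873.1 kN.
Bearing (25 mm plate, F_u = 450 MPa): end bolts L_c = 39 − 18/2 = 30, R_n = min(1.2×30×25×450, 2.4×16×25×450) = 405 kN/bolt; interior L_c = 58 − 18 = 40, R_n = 432 kN/bolt. φR_n = 0.75 × (2×405 + 8×432) = 3199.5 kN.
Governing: min(873.1, 3199.5) = 873.1 kN → bolt shear.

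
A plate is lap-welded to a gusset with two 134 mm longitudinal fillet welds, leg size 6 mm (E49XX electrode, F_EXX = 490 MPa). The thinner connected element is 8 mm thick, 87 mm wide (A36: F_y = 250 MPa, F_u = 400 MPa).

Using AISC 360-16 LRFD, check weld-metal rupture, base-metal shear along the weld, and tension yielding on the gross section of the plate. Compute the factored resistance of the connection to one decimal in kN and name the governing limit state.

Weld metal: throat = 0.707×6 = 4.242 mm, L = 2×134 = 268 mm. φR_n = 0.75 × 0.6 × 490 × 4.242 × 268 = 250.7 kN.
Base metal shear (8 mm plate): yield φR_n = 1.0×0.6×250×8×268 = 321.6 kN; rupture φR_n = 0.75×0.6×400×8×268 = 385.9 kN; take 321.6 kN (yield).
Tension yield (gross): A_g = 87×8 = 696 mm². φR_n = 0.90 × 250 × 696 = 156.6 kN.
Governing: min(250.7, 321.6, 156.6) = 156.6 kN → gross-section yield.

156.6 kN (gross-section yield governs)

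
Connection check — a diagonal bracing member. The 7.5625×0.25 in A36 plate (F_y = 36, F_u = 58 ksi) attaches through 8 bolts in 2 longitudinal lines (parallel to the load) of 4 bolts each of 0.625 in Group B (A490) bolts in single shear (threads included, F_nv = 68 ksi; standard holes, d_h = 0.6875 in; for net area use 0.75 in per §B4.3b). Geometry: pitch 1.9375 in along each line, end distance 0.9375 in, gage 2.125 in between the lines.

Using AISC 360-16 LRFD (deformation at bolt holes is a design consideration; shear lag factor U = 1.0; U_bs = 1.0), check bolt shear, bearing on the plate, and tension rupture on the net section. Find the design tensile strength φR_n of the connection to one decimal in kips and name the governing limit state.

65.9 kips (net-section rupture governs)

Bolt shear: A_b = π(0.625)²/4 = 0.3068 in². φR_n = 0.75 × 68 × 0.3068 × 8 × 1 = 125.2 kips.
Bearing (0.25 in plate, F_u = 58 ksi): end bolts L_c = 0.9375 − 0.6875/2 = 0.59375, R_n = min(1.2×0.59375×0.25×58, 2.4×0.625×0.25×58) = 10.331 kips/bolt; interior L_c = 1.9375 − 0.6875 = 1.25, R_n = 21.75 kips/bolt. φR_n = 0.75 × (2×10.331 + 6×21.75) = 113.4 kips.
Tension rupture (net): A_n = (7.5625 − 2×0.75)×0.25 = 1.5156 in² (U = 1.0, A_e = A_n). φR_n = 0.75 × 58 × 1.5156 = 65.9 kips.
Governing: min(125.2, 113.4, 65.9) = 65.9 kips → net-section rupture.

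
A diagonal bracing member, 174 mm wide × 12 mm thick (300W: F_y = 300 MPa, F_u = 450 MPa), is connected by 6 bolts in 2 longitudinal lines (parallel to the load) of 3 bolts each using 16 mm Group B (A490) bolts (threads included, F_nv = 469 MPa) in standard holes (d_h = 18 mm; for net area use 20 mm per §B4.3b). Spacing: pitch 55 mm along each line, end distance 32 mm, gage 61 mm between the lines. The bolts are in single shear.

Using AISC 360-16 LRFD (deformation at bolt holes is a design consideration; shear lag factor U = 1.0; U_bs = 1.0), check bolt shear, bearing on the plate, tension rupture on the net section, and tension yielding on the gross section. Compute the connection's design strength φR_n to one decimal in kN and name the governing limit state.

Bolt shear: A_b = π(16)²/4 = 201.06 mm². φR_n = 0.75 × 469 × 201.06 × 6 × 1 = 424.3 kN.
Bearing (12 mm plate, F_u = 450 MPa): end bolts L_c = 32 − 18/2 = 23, R_n = min(1.2×23×12×450, 2.4×16×12×450) = 149.04 kN/bolt; interior L_c = 55 − 18 = 37, R_n = 207.36 kN/bolt. φR_n = 0.75 × (2×149.04 + 4×207.36) = 845.6 kN.
Tension rupture (net): A_n = (174 − 2×20)×12 = 1608 mm² (U = 1.0, A_e = A_n). φR_n = 0.75 × 450 × 1608 = 542.7 kN.
Tension yield (gross): A_g = 174×12 = 2088 mm². φR_n = 0.90 × 300 × 2088 = 563.8 kN.
Governing: min(424.3, 845.6, 542.7, 563.8) = 424.3 kN → bolt shear.

424.3 kN (bolt shear governs)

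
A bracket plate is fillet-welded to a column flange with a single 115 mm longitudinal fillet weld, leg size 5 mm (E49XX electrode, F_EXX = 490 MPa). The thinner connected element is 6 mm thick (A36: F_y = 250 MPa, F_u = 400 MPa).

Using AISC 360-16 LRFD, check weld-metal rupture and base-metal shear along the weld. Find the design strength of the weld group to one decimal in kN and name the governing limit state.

Weld metal: throat = 0.707×5 = 3.535 mm, L = 115 mm. φR_n = 0.75 × 0.6 × 490 × 3.535 × 115 = 89.6 kN.
Base metal shear (6 mm plate): yield φR_n = 1.0×0.6×250×6×115 = 103.5 kN; rupture φR_n = 0.75×0.6×400×6×115 = 124.2 kN; take 103.5 kN (yield).
Governing: min(89.6, 103.5) = 89.6 kN → weld metal.

89.6 kN (weld metal governs)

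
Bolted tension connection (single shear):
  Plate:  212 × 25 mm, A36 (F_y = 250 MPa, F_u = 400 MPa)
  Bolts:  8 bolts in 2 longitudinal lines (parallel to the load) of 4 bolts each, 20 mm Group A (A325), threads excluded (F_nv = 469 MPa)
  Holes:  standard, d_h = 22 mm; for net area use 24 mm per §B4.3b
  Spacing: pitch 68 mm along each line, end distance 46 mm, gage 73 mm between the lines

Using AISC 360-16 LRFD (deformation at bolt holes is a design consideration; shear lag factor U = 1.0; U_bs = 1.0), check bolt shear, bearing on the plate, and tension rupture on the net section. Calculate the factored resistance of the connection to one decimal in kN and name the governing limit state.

884.0 kN (bolt shear governs)

Bolt shear: A_b = π(20)²/4 = 314.16 mm². φR_n = 0.75 × 469 × 314.16 × 8 × 1 = 884.0 kN.
Bearing (25 mm plate, F_u = 400 MPa): end bolts L_c = 46 − 22/2 = 35, R_n = min(1.2×35×25×400, 2.4×20×25×400) = 420 kN/bolt; interior L_c = 68 − 22 = 46, R_n = 480 kN/bolt. φR_n = 0.75 × (2×420 + 6×480) = 2790.0 kN.
Tension rupture (net): A_n = (212 − 2×24)×25 = 4100 mm² (U = 1.0, A_e = A_n). φR_n = 0.75 × 400 × 4100 = 1230.0 kN.
Governing: min(884.0, 2790.0, 1230.0) = 884.0 kN → bolt shear.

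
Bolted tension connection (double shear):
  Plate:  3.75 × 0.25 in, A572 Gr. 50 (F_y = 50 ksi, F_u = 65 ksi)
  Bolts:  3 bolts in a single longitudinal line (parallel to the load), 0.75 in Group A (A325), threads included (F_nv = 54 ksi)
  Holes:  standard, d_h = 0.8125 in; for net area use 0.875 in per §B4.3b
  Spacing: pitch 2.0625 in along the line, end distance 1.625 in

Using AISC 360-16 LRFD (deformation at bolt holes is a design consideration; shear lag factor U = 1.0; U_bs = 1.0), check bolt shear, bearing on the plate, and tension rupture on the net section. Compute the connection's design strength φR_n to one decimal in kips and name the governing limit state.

35.0 kips (net-section rupture governs)

Bolt shear: A_b = π(0.75)²/4 = 0.44179 in². φR_n = 0.75 × 54 × 0.44179 × 3 × 2 = 107.4 kips.
Bearing (0.25 in plate, F_u = 65 ksi): end bolts L_c = 1.625 − 0.8125/2 = 1.21875, R_n = min(1.2×1.21875×0.25×65, 2.4×0.75×0.25×65) = 23.766 kips/bolt; interior L_c = 2.0625 − 0.8125 = 1.25, R_n = 24.375 kips/bolt. φR_n = 0.75 × (1×23.766 + 2×24.375) = 54.4 kips.
Tension rupture (net): A_n = (3.75 − 1×0.875)×0.25 = 0.71875 in² (U = 1.0, A_e = A_n). φR_n = 0.75 × 65 × 0.71875 = 35.0 kips.
Governing: min(107.4, 54.4, 35.0) = 35.0 kips → net-section rupture.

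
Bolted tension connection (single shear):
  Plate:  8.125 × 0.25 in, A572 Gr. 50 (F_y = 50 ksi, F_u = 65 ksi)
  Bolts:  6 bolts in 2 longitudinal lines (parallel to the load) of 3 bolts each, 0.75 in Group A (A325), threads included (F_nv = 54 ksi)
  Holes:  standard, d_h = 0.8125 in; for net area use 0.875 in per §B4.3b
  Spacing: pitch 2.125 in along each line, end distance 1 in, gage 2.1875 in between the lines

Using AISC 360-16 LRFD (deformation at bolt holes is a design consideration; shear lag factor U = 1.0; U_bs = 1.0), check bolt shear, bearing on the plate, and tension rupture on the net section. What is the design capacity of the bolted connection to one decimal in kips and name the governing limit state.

Bolt shear: A_b = π(0.75)²/4 = 0.44179 in². φR_n = 0.75 × 54 × 0.44179 × 6 × 1 = 107.4 kips.
Bearing (0.25 in plate, F_u = 65 ksi): end bolts L_c = 1 − 0.8125/2 = 0.59375, R_n = min(1.2×0.59375×0.25×65, 2.4×0.75×0.25×65) = 11.578 kips/bolt; interior L_c = 2.125 − 0.8125 = 1.3125, R_n = 25.594 kips/bolt. φR_n = 0.75 × (2×11.578 + 4×25.594) = 94.1 kips.
Tension rupture (net): A_n = (8.125 − 2×0.875)×0.25 = 1.5938 in² (U = 1.0, A_e = A_n). φR_n = 0.75 × 65 × 1.5938 = 77.7 kips.
Governing: min(107.4, 94.1, 77.7) = 77.7 kips → net-section rupture.

77.7 kips (net-section rupture governs)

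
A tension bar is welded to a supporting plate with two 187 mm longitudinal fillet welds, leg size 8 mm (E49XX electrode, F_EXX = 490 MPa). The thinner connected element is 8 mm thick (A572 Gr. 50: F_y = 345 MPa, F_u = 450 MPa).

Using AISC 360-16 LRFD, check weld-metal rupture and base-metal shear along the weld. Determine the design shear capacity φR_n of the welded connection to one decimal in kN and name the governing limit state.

Weld metal: throat = 0.707×8 = 5.656 mm, L = 2×187 = 374 mm. φR_n = 0.75 × 0.6 × 490 × 5.656 × 374 = 466.4 kN.
Base metal shear (8 mm plate): yield φR_n = 1.0×0.6×345×8×374 = 619.3 kN; rupture φR_n = 0.75×0.6×450×8×374 = 605.9 kN; take 605.9 kN (rupture).
Governing: min(466.4, 605.9) = 466.4 kN → weld metal.

466.4 kN (weld metal governs)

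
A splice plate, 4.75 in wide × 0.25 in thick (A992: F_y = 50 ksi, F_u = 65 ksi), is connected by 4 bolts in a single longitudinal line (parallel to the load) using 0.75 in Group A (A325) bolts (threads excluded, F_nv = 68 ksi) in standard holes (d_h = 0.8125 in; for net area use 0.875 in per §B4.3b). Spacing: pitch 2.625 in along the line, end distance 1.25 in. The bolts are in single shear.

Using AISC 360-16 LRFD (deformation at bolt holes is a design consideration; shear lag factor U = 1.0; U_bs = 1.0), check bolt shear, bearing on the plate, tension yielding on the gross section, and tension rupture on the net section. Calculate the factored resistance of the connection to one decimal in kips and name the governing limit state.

47.2 kips (net-section rupture governs)

Bolt shear: A_b = π(0.75)²/4 = 0.44179 in². φR_n = 0.75 × 68 × 0.44179 × 4 × 1 = 90.1 kips.
Bearing (0.25 in plate, F_u = 65 ksi): end bolts L_c = 1.25 − 0.8125/2 = 0.84375, R_n = min(1.2×0.84375×0.25×65, 2.4×0.75×0.25×65) = 16.453 kips/bolt; interior L_c = 2.625 − 0.8125 = 1.8125, R_n = 29.25 kips/bolt. φR_n = 0.75 × (1×16.453 + 3×29.25) = 78.2 kips.
Tension yield (gross): A_g = 4.75×0.25 = 1.1875 in². φR_n = 0.90 × 50 × 1.1875 = 53.4 kips.
Tension rupture (net): A_n = (4.75 − 1×0.875)×0.25 = 0.96875 in² (U = 1.0, A_e = A_n). φR_n = 0.75 × 65 × 0.96875 = 47.2 kips.
Governing: min(90.1, 78.2, 53.4, 47.2) = 47.2 kips → net-section rupture.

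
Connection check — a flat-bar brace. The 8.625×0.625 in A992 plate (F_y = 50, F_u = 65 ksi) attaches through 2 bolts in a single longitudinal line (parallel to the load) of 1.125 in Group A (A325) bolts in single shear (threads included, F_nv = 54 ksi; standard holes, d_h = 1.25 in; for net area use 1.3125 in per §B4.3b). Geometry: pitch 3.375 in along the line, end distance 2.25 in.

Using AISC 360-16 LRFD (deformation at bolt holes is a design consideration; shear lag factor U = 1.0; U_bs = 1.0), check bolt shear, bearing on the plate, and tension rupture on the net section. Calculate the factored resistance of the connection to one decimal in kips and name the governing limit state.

Bolt shear: A_b = π(1.125)²/4 = 0.99402 in². φR_n = 0.75 × 54 × 0.99402 × 2 × 1 = 80.5 kips.
Bearing (0.625 in plate, F_u = 65 ksi): end bolts L_c = 2.25 − 1.25/2 = 1.625, R_n = min(1.2×1.625×0.625×65, 2.4×1.125×0.625×65) = 79.219 kips/bolt; interior L_c = 3.375 − 1.25 = 2.125, R_n = 103.59 kips/bolt. φR_n = 0.75 × (1×79.219 + 1×103.59) = 137.1 kips.
Tension rupture (net): A_n = (8.625 − 1×1.3125)×0.625 = 4.5703 in² (U = 1.0, A_e = A_n). φR_n = 0.75 × 65 × 4.5703 = 222.8 kips.
Governing: min(80.5, 137.1, 222.8) = 80.5 kips → bolt shear.

80.5 kips (bolt shear governs)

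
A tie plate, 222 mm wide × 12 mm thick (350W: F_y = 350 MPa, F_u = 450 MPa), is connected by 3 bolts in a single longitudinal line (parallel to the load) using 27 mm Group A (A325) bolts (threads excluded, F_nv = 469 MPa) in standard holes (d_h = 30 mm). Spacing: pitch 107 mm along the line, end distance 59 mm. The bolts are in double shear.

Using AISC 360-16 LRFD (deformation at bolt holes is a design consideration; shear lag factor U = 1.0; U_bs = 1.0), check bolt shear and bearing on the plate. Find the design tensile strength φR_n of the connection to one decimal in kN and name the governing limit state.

Bolt shear: A_b = π(27)²/4 = 572.56 mm². φR_n = 0.75 × 469 × 572.56 × 3 × 2 = 1208.4 kN.
Bearing (12 mm plate, F_u = 450 MPa): end bolts L_c = 59 − 30/2 = 44, R_n = min(1.2×44×12×450, 2.4×27×12×450) = 285.12 kN/bolt; interior L_c = 107 − 30 = 77, R_n = 349.92 kN/bolt. φR_n = 0.75 × (1×285.12 + 2×349.92) = 738.7 kN.
Governing: min(1208.4, 738.7) = 738.7 kN → bearing.

738.7 kN (bearing governs)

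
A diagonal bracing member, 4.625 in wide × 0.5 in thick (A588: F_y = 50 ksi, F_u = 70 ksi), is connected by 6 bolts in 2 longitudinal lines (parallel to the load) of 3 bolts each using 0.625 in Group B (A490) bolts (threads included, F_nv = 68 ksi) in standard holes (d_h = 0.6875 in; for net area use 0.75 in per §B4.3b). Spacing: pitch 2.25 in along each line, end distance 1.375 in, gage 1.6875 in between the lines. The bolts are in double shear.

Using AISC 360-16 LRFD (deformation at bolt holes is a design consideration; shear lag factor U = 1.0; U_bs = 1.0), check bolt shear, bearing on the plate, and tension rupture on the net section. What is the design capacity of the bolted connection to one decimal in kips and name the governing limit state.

Bolt shear: A_b = π(0.625)²/4 = 0.3068 in². φR_n = 0.75 × 68 × 0.3068 × 6 × 2 = 187.8 kips.
Bearing (0.5 in plate, F_u = 70 ksi): end bolts L_c = 1.375 − 0.6875/2 = 1.03125, R_n = min(1.2×1.03125×0.5×70, 2.4×0.625×0.5×70) = 43.313 kips/bolt; interior L_c = 2.25 − 0.6875 = 1.5625, R_n = 52.5 kips/bolt. φR_n = 0.75 × (2×43.313 + 4×52.5) = 222.5 kips.
Tension rupture (net): A_n = (4.625 − 2×0.75)×0.5 = 1.5625 in² (U = 1.0, A_e = A_n). φR_n = 0.75 × 70 × 1.5625 = 82.0 kips.
Governing: min(187.8, 222.5, 82.0) = 82.0 kips → net-section rupture.

82.0 kips (net-section rupture governs)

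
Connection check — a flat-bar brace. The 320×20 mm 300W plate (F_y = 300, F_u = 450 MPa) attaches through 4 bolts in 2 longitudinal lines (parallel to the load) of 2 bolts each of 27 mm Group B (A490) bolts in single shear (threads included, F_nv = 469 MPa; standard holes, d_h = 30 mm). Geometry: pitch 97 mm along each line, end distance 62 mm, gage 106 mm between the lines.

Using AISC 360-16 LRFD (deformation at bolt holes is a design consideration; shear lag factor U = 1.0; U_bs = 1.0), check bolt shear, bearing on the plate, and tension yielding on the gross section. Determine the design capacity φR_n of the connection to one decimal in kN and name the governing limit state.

805.6 kN (bolt shear governs)

Bolt shear: A_b = π(27)²/4 = 572.56 mm². φR_n = 0.75 × 469 × 572.56 × 4 × 1 = 805.6 kN.
Bearing (20 mm plate, F_u = 450 MPa): end bolts L_c = 62 − 30/2 = 47, R_n = min(1.2×47×20×450, 2.4×27×20×450) = 507.6 kN/bolt; interior L_c = 97 − 30 = 67, R_n = 583.2 kN/bolt. φR_n = 0.75 × (2×507.6 + 2×583.2) = 1636.2 kN.
Tension yield (gross): A_g = 320×20 = 6400 mm². φR_n = 0.90 × 300 × 6400 = 1728.0 kN.
Governing: min(805.6, 1636.2, 1728.0) = 805.6 kN → bolt shear.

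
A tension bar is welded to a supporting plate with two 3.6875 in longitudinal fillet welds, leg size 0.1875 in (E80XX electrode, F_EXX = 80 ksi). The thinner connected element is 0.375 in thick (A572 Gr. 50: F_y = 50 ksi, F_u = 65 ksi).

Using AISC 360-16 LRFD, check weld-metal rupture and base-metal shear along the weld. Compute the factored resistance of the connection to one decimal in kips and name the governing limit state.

Weld metal: throat = 0.707×0.1875 = 0.13256 in, L = 2×3.6875 = 7.375 in. φR_n = 0.75 × 0.6 × 80 × 0.13256 × 7.375 = 35.2 kips.
Base metal shear (0.375 in plate): yield φR_n = 1.0×0.6×50×0.375×7.375 = 83.0 kips; rupture φR_n = 0.75×0.6×65×0.375×7.375 = 80.9 kips; take 80.9 kips (rupture).
Governing: min(35.2, 80.9) = 35.2 kips → weld metal.

35.2 kips (weld metal governs)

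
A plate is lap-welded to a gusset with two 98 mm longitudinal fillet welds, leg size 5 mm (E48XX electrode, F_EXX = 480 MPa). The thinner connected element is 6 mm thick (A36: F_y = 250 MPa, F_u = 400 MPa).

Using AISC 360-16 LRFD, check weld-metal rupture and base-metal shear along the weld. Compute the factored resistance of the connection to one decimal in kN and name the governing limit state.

Weld metal: throat = 0.707×5 = 3.535 mm, L = 2×98 = 196 mm. φR_n = 0.75 × 0.6 × 480 × 3.535 × 196 = 149.7 kN.
Base metal shear (6 mm plate): yield φR_n = 1.0×0.6×250×6×196 = 176.4 kN; rupture φR_n = 0.75×0.6×400×6×196 = 211.7 kN; take 176.4 kN (yield).
Governing: min(149.7, 176.4) = 149.7 kN → weld metal.

149.7 kN (weld metal governs)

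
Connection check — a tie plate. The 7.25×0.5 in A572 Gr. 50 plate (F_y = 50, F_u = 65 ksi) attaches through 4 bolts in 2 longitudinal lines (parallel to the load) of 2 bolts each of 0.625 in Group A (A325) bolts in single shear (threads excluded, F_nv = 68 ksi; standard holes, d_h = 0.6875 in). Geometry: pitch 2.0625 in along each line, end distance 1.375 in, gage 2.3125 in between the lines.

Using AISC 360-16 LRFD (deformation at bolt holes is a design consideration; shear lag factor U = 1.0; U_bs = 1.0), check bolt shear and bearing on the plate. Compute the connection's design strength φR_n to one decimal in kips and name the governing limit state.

Bolt shear: A_b = π(0.625)²/4 = 0.3068 in². φR_n = 0.75 × 68 × 0.3068 × 4 × 1 = 62.6 kips.
Bearing (0.5 in plate, F_u = 65 ksi): end bolts L_c = 1.375 − 0.6875/2 = 1.03125, R_n = min(1.2×1.03125×0.5×65, 2.4×0.625×0.5×65) = 40.219 kips/bolt; interior L_c = 2.0625 − 0.6875 = 1.375, R_n = 48.75 kips/bolt. φR_n = 0.75 × (2×40.219 + 2×48.75) = 133.5 kips.
Governing: min(62.6, 133.5) = 62.6 kips → bolt shear.

62.6 kips (bolt shear governs)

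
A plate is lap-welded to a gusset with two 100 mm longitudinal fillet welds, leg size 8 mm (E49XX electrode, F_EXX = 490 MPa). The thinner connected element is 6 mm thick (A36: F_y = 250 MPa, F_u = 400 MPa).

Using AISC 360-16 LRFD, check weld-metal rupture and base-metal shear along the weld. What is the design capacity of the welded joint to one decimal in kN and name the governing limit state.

Weld metal: throat = 0.707×8 = 5.656 mm, L = 2×100 = 200 mm. φR_n = 0.75 × 0.6 × 490 × 5.656 × 200 = 249.4 kN.
Base metal shear (6 mm plate): yield φR_n = 1.0×0.6×250×6×200 = 180.0 kN; rupture φR_n = 0.75×0.6×400×6×200 = 216.0 kN; take 180.0 kN (yield).
Governing: min(249.4, 180.0) = 180.0 kN → base-metal shear.

180.0 kN (base-metal shear governs)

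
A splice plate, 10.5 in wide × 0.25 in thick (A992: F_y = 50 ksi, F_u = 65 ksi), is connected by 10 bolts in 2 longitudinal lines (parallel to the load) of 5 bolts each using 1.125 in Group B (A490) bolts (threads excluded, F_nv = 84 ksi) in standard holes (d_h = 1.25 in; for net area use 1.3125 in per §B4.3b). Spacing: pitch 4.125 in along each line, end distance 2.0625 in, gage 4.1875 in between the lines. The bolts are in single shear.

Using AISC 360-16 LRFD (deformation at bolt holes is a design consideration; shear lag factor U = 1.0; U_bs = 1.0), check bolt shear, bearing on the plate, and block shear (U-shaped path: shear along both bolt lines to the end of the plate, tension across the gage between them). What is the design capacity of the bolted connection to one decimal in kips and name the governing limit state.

220.1 kips (block shear governs)

Bolt shear: A_b = π(1.125)²/4 = 0.99402 in². φR_n = 0.75 × 84 × 0.99402 × 10 × 1 = 626.2 kips.
Bearing (0.25 in plate, F_u = 65 ksi): end bolts L_c = 2.0625 − 1.25/2 = 1.4375, R_n = min(1.2×1.4375×0.25×65, 2.4×1.125×0.25×65) = 28.031 kips/bolt; interior L_c = 4.125 − 1.25 = 2.875, R_n = 43.875 kips/bolt. φR_n = 0.75 × (2×28.031 + 8×43.875) = 305.3 kips.
Block shear: shear path 2×[2.0625+4×4.125] = 2×18.5625 in, A_gv = 9.2813, A_nv = 2×(18.5625 − 4.5×1.3125)×0.25 = 6.3281 in²; tension across gage: (4.1875 − 1×1.3125)×0.25 = 0.71875 in². R_n = min(0.6×65×6.3281, 0.6×50×9.2813) + 1.0×65×0.71875 = min(246.8, 278.44) + 46.719 = 293.52 kips. φR_n = 0.75 × 293.52 = 220.1 kips.
Governing: min(626.2, 305.3, 220.1) = 220.1 kips → block shear.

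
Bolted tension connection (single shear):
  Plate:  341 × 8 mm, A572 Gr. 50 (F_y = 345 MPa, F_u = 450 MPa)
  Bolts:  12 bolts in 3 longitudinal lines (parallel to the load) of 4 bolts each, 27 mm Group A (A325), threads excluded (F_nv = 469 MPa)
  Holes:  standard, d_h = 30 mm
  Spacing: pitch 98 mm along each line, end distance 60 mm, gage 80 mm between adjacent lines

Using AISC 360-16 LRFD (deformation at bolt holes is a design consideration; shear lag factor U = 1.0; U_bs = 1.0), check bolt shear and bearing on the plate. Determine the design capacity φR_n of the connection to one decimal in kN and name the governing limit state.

Bolt shear: A_b = π(27)²/4 = 572.56 mm². φR_n = 0.75 × 469 × 572.56 × 12 × 1 = 2416.8 kN.
Bearing (8 mm plate, F_u = 450 MPa): end bolts L_c = 60 − 30/2 = 45, R_n = min(1.2×45×8×450, 2.4×27×8×450) = 194.4 kN/bolt; interior L_c = 98 − 30 = 68, R_n = 233.28 kN/bolt. φR_n = 0.75 × (3×194.4 + 9×233.28) = 2012.0 kN.
Governing: min(2416.8, 2012.0) = 2012.0 kN → bearing.

2012.0 kN (bearing governs)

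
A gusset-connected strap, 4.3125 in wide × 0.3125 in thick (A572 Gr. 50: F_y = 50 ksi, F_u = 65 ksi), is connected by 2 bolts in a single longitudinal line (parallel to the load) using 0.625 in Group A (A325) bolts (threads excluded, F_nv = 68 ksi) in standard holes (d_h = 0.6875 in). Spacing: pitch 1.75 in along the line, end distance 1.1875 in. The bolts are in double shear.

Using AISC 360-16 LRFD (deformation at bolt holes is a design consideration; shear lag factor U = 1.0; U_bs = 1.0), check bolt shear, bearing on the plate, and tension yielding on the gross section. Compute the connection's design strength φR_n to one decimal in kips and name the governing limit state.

Bolt shear: A_b = π(0.625)²/4 = 0.3068 in². φR_n = 0.75 × 68 × 0.3068 × 2 × 2 = 62.6 kips.
Bearing (0.3125 in plate, F_u = 65 ksi): end bolts L_c = 1.1875 − 0.6875/2 = 0.84375, R_n = min(1.2×0.84375×0.3125×65, 2.4×0.625×0.3125×65) = 20.566 kips/bolt; interior L_c = 1.75 − 0.6875 = 1.0625, R_n = 25.898 kips/bolt. φR_n = 0.75 × (1×20.566 + 1×25.898) = 34.8 kips.
Tension yield (gross): A_g = 4.3125×0.3125 = 1.3477 in². φR_n = 0.90 × 50 × 1.3477 = 60.6 kips.
Governing: min(62.6, 34.8, 60.6) = 34.8 kips → bearing.

34.8 kips (bearing governs)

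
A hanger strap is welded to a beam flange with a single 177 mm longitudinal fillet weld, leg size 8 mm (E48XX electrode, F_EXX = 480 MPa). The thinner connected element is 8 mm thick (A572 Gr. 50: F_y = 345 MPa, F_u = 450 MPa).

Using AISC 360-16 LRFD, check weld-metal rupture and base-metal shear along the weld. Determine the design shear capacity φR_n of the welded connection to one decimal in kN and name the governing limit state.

216.2 kN (weld metal governs)

Weld metal: throat = 0.707×8 = 5.656 mm, L = 177 mm. φR_n = 0.75 × 0.6 × 480 × 5.656 × 177 = 216.2 kN.
Base metal shear (8 mm plate): yield φR_n = 1.0×0.6×345×8×177 = 293.1 kN; rupture φR_n = 0.75×0.6×450×8×177 = 286.7 kN; take 286.7 kN (rupture).
Governing: min(216.2, 286.7) = 216.2 kN → weld metal.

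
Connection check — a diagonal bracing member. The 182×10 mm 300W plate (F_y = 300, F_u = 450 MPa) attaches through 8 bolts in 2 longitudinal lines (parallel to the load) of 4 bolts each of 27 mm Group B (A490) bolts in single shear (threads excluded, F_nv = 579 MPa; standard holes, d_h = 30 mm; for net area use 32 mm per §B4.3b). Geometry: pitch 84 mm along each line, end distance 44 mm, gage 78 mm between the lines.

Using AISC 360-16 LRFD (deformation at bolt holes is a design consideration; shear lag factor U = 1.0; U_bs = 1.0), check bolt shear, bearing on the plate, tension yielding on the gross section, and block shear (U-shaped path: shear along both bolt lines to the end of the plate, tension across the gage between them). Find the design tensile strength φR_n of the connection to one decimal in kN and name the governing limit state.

491.4 kN (gross-section yield governs)

Bolt shear: A_b = π(27)²/4 = 572.56 mm². φR_n = 0.75 × 579 × 572.56 × 8 × 1 = 1989.1 kN.
Bearing (10 mm plate, F_u = 450 MPa): end bolts L_c = 44 − 30/2 = 29, R_n = min(1.2×29×10×450, 2.4×27×10×450) = 156.6 kN/bolt; interior L_c = 84 − 30 = 54, R_n = 291.6 kN/bolt. φR_n = 0.75 × (2×156.6 + 6×291.6) = 1547.1 kN.
Tension yield (gross): A_g = 182×10 = 1820 mm². φR_n = 0.90 × 300 × 1820 = 491.4 kN.
Block shear: shear path 2×[44+3×84] = 2×296 mm, A_gv = 5920, A_nv = 2×(296 − 3.5×32)×10 = 3680 mm²; tension across gage: (78 − 1×32)×10 = 460 mm². R_n = min(0.6×450×3680, 0.6×300×5920) + 1.0×450×460 = min(993.6, 1065.6) + 207 = 1200.6 kN. φR_n = 0.75 × 1200.6 = 900.5 kN.
Governing: min(1989.1, 1547.1, 491.4, 900.5) = 491.4 kN → gross-section yield.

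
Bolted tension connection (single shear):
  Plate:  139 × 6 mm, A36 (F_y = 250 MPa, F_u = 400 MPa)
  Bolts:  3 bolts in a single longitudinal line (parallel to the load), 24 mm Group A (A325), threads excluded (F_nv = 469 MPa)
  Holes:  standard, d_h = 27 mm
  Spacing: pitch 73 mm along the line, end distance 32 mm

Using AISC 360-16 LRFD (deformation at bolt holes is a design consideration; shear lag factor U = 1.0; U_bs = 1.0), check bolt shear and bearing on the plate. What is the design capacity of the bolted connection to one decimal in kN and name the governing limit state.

Bolt shear: A_b = π(24)²/4 = 452.39 mm². φR_n = 0.75 × 469 × 452.39 × 3 × 1 = 477.4 kN.
Bearing (6 mm plate, F_u = 400 MPa): end bolts L_c = 32 − 27/2 = 18.5, R_n = min(1.2×18.5×6×400, 2.4×24×6×400) = 53.28 kN/bolt; interior L_c = 73 − 27 = 46, R_n = 132.48 kN/bolt. φR_n = 0.75 × (1×53.28 + 2×132.48) = 238.7 kN.
Governing: min(477.4, 238.7) = 238.7 kN → bearing.

238.7 kN (bearing governs)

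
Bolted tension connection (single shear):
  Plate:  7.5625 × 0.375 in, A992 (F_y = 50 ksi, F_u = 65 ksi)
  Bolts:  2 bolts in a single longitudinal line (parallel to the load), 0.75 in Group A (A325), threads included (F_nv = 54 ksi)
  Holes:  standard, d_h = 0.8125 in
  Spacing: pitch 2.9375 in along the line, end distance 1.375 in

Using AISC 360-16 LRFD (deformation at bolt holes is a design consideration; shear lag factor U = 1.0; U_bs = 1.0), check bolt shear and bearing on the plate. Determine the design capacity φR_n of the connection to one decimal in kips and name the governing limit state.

Bolt shear: A_b = π(0.75)²/4 = 0.44179 in². φR_n = 0.75 × 54 × 0.44179 × 2 × 1 = 35.8 kips.
Bearing (0.375 in plate, F_u = 65 ksi): end bolts L_c = 1.375 − 0.8125/2 = 0.96875, R_n = min(1.2×0.96875×0.375×65, 2.4×0.75×0.375×65) = 28.336 kips/bolt; interior L_c = 2.9375 − 0.8125 = 2.125, R_n = 43.875 kips/bolt. φR_n = 0.75 × (1×28.336 + 1×43.875) = 54.2 kips.
Governing: min(35.8, 54.2) = 35.8 kips → bolt shear.

35.8 kips (bolt shear governs)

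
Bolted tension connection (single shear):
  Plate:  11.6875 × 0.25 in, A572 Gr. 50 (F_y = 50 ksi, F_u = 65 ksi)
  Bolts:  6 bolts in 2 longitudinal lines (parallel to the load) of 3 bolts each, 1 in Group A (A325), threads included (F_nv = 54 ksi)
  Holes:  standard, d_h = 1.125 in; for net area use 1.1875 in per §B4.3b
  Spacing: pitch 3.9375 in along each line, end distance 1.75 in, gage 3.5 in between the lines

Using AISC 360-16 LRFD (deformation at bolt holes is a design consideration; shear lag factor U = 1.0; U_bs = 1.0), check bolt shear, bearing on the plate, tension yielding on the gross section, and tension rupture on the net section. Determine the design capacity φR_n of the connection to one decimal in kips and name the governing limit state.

113.5 kips (net-section rupture governs)

Bolt shear: A_b = π(1)²/4 = 0.7854 in². φR_n = 0.75 × 54 × 0.7854 × 6 × 1 = 190.9 kips.
Bearing (0.25 in plate, F_u = 65 ksi): end bolts L_c = 1.75 − 1.125/2 = 1.1875, R_n = min(1.2×1.1875×0.25×65, 2.4×1×0.25×65) = 23.156 kips/bolt; interior L_c = 3.9375 − 1.125 = 2.8125, R_n = 39 kips/bolt. φR_n = 0.75 × (2×23.156 + 4×39) = 151.7 kips.
Tension yield (gross): A_g = 11.6875×0.25 = 2.9219 in². φR_n = 0.90 × 50 × 2.9219 = 131.5 kips.
Tension rupture (net): A_n = (11.6875 − 2×1.1875)×0.25 = 2.3281 in² (U = 1.0, A_e = A_n). φR_n = 0.75 × 65 × 2.3281 = 113.5 kips.
Governing: min(190.9, 151.7, 131.5, 113.5) = 113.5 kips → net-section rupture.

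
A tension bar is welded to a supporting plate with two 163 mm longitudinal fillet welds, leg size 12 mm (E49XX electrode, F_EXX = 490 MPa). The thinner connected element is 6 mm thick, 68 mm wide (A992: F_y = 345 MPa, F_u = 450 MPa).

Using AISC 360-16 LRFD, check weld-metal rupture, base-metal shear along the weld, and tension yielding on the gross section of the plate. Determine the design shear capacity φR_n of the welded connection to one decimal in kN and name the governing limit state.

126.7 kN (gross-section yield governs)

Weld metal: throat = 0.707×12 = 8.484 mm, L = 2×163 = 326 mm. φR_n = 0.75 × 0.6 × 490 × 8.484 × 326 = 609.9 kN.
Base metal shear (6 mm plate): yield φR_n = 1.0×0.6×345×6×326 = 404.9 kN; rupture φR_n = 0.75×0.6×450×6×326 = 396.1 kN; take 396.1 kN (rupture).
Tension yield (gross): A_g = 68×6 = 408 mm². φR_n = 0.90 × 345 × 408 = 126.7 kN.
Governing: min(609.9, 396.1, 126.7) = 126.7 kN → gross-section yield.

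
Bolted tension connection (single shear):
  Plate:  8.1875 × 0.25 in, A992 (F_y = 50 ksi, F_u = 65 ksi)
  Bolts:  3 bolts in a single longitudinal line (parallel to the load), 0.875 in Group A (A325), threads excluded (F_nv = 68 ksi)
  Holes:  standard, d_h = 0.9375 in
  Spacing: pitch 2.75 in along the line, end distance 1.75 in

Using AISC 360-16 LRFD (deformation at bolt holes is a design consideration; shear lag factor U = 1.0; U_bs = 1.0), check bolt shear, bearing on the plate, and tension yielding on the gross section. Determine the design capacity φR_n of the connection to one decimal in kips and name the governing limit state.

69.9 kips (bearing governs)

Bolt shear: A_b = π(0.875)²/4 = 0.60132 in². φR_n = 0.75 × 68 × 0.60132 × 3 × 1 = 92.0 kips.
Bearing (0.25 in plate, F_u = 65 ksi): end bolts L_c = 1.75 − 0.9375/2 = 1.28125, R_n = min(1.2×1.28125×0.25×65, 2.4×0.875×0.25×65) = 24.984 kips/bolt; interior L_c = 2.75 − 0.9375 = 1.8125, R_n = 34.125 kips/bolt. φR_n = 0.75 × (1×24.984 + 2×34.125) = 69.9 kips.
Tension yield (gross): A_g = 8.1875×0.25 = 2.0469 in². φR_n = 0.90 × 50 × 2.0469 = 92.1 kips.
Governing: min(92.0, 69.9, 92.1) = 69.9 kips → bearing.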